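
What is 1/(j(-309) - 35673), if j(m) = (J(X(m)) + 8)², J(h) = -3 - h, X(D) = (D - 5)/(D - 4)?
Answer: -97969/3493283136 ≈ -2.8045e-5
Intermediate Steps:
X(D) = (-5 + D)/(-4 + D)
j(m) = (5 - (-5 + m)/(-4 + m))² (j(m) = ((-3 - (-5 + m)/(-4 + m)) + 8)² = (5 - (-5 + m)/(-4 + m))²)
1/(j(-309) - 35673) = 1/((15 - 4*(-309))²/(-4 - 309)² - 35673) = 1/((15 + 1236)²/(-313)² - 35673) = 1/((1/97969)*1251² - 35673) = 1/((1/97969)*1565001 - 35673) = 1/(1565001/97969 - 35673) = 1/(-3493283136/97969) = -97969/3493283136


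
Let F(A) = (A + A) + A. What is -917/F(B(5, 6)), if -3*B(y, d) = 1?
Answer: 917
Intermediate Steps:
B(y, d) = -1/3 (B(y, d) = -1/3*1 = -1/3)
F(A) = 3*A (F(A) = 2*A + A = 3*A)
-917/F(B(5, 6)) = -917/(3*(-1/3)) = -917/(-1) = -917*(-1) = 917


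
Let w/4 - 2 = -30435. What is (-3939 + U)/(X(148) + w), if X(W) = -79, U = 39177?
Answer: -35238/121811 ≈ -0.28928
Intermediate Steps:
w = -121732 (w = 8 + 4*(-30435) = 8 - 121740 = -121732)
(-3939 + U)/(X(148) + w) = (-3939 + 39177)/(-79 - 121732) = 35238/(-121811) = 35238*(-1/121811) = -35238/121811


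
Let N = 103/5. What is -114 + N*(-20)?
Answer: -526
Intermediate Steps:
N = 103/5 (N = 103*(⅕) = 103/5 ≈ 20.600)
-114 + N*(-20) = -114 + (103/5)*(-20) = -114 - 412 = -526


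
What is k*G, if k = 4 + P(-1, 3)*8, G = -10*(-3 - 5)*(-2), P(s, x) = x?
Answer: -4480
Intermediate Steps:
G = -160 (G = -(-80)*(-2) = -10*16 = -160)
k = 28 (k = 4 + 3*8 = 4 + 24 = 28)
k*G = 28*(-160) = -4480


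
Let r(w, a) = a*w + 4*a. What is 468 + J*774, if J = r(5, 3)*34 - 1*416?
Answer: 389016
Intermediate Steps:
r(w, a) = 4*a + a*w
J = 502 (J = (3*(4 + 5))*34 - 1*416 = (3*9)*34 - 416 = 27*34 - 416 = 918 - 416 = 502)
468 + J*774 = 468 + 502*774 = 468 + 388548 = 389016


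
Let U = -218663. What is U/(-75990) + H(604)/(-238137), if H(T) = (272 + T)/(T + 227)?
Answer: 1602650310123/556955609390 ≈ 2.8775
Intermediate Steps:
H(T) = (272 + T)/(227 + T)
U/(-75990) + H(604)/(-238137) = -218663/(-75990) + ((272 + 604)/(227 + 604))/(-238137) = -218663*(-1/75990) + (876/831)*(-1/238137) = 218663/75990 + ((1/831)*876)*(-1/238137) = 218663/75990 + (292/277)*(-1/238137) = 218663/75990 - 292/65963949 = 1602650310123/556955609390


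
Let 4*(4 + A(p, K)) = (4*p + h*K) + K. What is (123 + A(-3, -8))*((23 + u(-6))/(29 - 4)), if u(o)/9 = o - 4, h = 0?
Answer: -7638/25 ≈ -305.52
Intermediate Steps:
A(p, K) = -4 + p + K/4 (A(p, K) = -4 + ((4*p + 0*K) + K)/4 = -4 + ((4*p + 0) + K)/4 = -4 + (4*p + K)/4 = -4 + (K + 4*p)/4 = -4 + (p + K/4) = -4 + p + K/4)
u(o) = -36 + 9*o (u(o) = 9*(o - 4) = 9*(-4 + o) = -36 + 9*o)
(123 + A(-3, -8))*((23 + u(-6))/(29 - 4)) = (123 + (-4 - 3 + (¼)*(-8)))*((23 + (-36 + 9*(-6)))/(29 - 4)) = (123 + (-4 - 3 - 2))*((23 + (-36 - 54))/25) = (123 - 9)*((23 - 90)*(1/25)) = 114*(-67*1/25) = 114*(-67/25) = -7638/25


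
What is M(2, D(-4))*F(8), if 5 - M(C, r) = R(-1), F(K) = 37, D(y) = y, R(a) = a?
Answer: 222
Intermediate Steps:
M(C, r) = 6 (M(C, r) = 5 - 1*(-1) = 5 + 1 = 6)
M(2, D(-4))*F(8) = 6*37 = 222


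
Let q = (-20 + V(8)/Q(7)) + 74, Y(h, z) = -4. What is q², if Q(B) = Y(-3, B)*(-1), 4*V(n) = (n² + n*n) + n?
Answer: 15625/4 ≈ 3906.3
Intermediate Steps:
V(n) = n²/2 + n/4 (V(n) = ((n² + n*n) + n)/4 = ((n² + n²) + n)/4 = (2*n² + n)/4 = (n + 2*n²)/4 = n²/2 + n/4)
Q(B) = 4 (Q(B) = -4*(-1) = 4)
q = 125/2 (q = (-20 + ((¼)*8*(1 + 2*8))/4) + 74 = (-20 + ((¼)*8*(1 + 16))*(¼)) + 74 = (-20 + ((¼)*8*17)*(¼)) + 74 = (-20 + 34*(¼)) + 74 = (-20 + 17/2) + 74 = -23/2 + 74 = 125/2 ≈ 62.500)
q² = (125/2)² = 15625/4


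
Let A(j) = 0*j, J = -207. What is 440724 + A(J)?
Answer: 440724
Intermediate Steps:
A(j) = 0
440724 + A(J) = 440724 + 0 = 440724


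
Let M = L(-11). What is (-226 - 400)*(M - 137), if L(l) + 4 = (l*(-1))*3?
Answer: 67608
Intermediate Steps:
L(l) = -4 - 3*l (L(l) = -4 + (l*(-1))*3 = -4 - l*3 = -4 - 3*l)
M = 29 (M = -4 - 3*(-11) = -4 + 33 = 29)
(-226 - 400)*(M - 137) = (-226 - 400)*(29 - 137) = -626*(-108) = 67608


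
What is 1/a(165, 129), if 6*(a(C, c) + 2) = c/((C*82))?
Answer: -27060/54077 ≈ -0.50040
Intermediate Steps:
a(C, c) = -2 + c/(492*C) (a(C, c) = -2 + (c/((C*82)))/6 = -2 + (c/((82*C)))/6 = -2 + (c*(1/(82*C)))/6 = -2 + (c/(82*C))/6 = -2 + c/(492*C))
1/a(165, 129) = 1/(-2 + (1/492)*129/165) = 1/(-2 + (1/492)*129*(1/165)) = 1/(-2 + 43/27060) = 1/(-54077/27060) = -27060/54077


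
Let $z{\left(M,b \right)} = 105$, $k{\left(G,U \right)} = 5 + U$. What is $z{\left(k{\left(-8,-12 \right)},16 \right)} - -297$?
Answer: $402$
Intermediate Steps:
$z{\left(k{\left(-8,-12 \right)},16 \right)} - -297 = 105 - -297 = 105 + 297 = 402$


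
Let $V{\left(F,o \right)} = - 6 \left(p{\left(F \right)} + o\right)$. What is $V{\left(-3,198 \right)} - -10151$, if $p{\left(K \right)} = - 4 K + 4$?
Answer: $8867$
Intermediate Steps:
$p{\left(K \right)} = 4 - 4 K$
$V{\left(F,o \right)} = -24 - 6 o + 24 F$ ($V{\left(F,o \right)} = - 6 \left(\left(4 - 4 F\right) + o\right) = - 6 \left(4 + o - 4 F\right) = -24 - 6 o + 24 F$)
$V{\left(-3,198 \right)} - -10151 = \left(-24 - 1188 + 24 \left(-3\right)\right) - -10151 = \left(-24 - 1188 - 72\right) + 10151 = -1284 + 10151 = 8867$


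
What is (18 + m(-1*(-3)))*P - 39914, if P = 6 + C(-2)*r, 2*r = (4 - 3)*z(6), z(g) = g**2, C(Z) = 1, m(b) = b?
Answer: -39410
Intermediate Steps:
r = 18 (r = ((4 - 3)*6**2)/2 = (1*36)/2 = (1/2)*36 = 18)
P = 24 (P = 6 + 1*18 = 6 + 18 = 24)
(18 + m(-1*(-3)))*P - 39914 = (18 - 1*(-3))*24 - 39914 = (18 + 3)*24 - 39914 = 21*24 - 39914 = 504 - 39914 = -39410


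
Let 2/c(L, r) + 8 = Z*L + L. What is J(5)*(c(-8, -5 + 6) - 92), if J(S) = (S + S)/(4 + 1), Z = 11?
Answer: -4785/26 ≈ -184.04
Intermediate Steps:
J(S) = 2*S/5 (J(S) = (2*S)/5 = (2*S)*(⅕) = 2*S/5)
c(L, r) = 2/(-8 + 12*L) (c(L, r) = 2/(-8 + (11*L + L)) = 2/(-8 + 12*L))
J(5)*(c(-8, -5 + 6) - 92) = ((⅖)*5)*(1/(2*(-2 + 3*(-8))) - 92) = 2*(1/(2*(-2 - 24)) - 92) = 2*((½)/(-26) - 92) = 2*((½)*(-1/26) - 92) = 2*(-1/52 - 92) = 2*(-4785/52) = -4785/26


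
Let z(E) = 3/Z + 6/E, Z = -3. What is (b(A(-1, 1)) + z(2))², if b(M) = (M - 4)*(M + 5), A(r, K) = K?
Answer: 256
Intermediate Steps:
b(M) = (-4 + M)*(5 + M)
z(E) = -1 + 6/E (z(E) = 3/(-3) + 6/E = 3*(-⅓) + 6/E = -1 + 6/E)
(b(A(-1, 1)) + z(2))² = ((-20 + 1 + 1²) + (6 - 1*2)/2)² = ((-20 + 1 + 1) + (6 - 2)/2)² = (-18 + (½)*4)² = (-18 + 2)² = (-16)² = 256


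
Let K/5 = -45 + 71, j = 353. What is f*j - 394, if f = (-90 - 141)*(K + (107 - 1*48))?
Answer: -15412021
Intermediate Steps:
K = 130 (K = 5*(-45 + 71) = 5*26 = 130)
f = -43659 (f = (-90 - 141)*(130 + (107 - 1*48)) = -231*(130 + (107 - 48)) = -231*(130 + 59) = -231*189 = -43659)
f*j - 394 = -43659*353 - 394 = -15411627 - 394 = -15412021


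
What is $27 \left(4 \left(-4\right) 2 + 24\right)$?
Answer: $-216$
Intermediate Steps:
$27 \left(4 \left(-4\right) 2 + 24\right) = 27 \left(\left(-16\right) 2 + 24\right) = 27 \left(-32 + 24\right) = 27 \left(-8\right) = -216$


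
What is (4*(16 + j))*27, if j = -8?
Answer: 864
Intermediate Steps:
(4*(16 + j))*27 = (4*(16 - 8))*27 = (4*8)*27 = 32*27 = 864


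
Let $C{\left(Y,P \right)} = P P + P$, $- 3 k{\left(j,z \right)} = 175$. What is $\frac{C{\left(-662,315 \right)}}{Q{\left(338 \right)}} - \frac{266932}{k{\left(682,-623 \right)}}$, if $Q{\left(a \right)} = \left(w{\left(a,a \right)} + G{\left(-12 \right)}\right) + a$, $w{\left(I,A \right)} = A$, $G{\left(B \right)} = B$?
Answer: $\frac{137287011}{29050} \approx 4725.9$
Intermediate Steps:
$k{\left(j,z \right)} = - \frac{175}{3}$ ($k{\left(j,z \right)} = \left(- \frac{1}{3}\right) 175 = - \frac{175}{3}$)
$C{\left(Y,P \right)} = P + P^{2}$ ($C{\left(Y,P \right)} = P^{2} + P = P + P^{2}$)
$Q{\left(a \right)} = -12 + 2 a$ ($Q{\left(a \right)} = \left(a - 12\right) + a = \left(-12 + a\right) + a = -12 + 2 a$)
$\frac{C{\left(-662,315 \right)}}{Q{\left(338 \right)}} - \frac{266932}{k{\left(682,-623 \right)}} = \frac{315 \left(1 + 315\right)}{-12 + 2 \cdot 338} - \frac{266932}{- \frac{175}{3}} = \frac{315 \cdot 316}{-12 + 676} - - \frac{800796}{175} = \frac{99540}{664} + \frac{800796}{175} = 99540 \cdot \frac{1}{664} + \frac{800796}{175} = \frac{24885}{166} + \frac{800796}{175} = \frac{137287011}{29050}$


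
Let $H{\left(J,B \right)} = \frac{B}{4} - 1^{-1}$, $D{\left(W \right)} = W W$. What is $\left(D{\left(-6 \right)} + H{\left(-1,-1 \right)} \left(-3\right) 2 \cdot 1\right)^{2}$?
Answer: $\frac{7569}{4} \approx 1892.3$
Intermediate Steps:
$D{\left(W \right)} = W^{2}$
$H{\left(J,B \right)} = -1 + \frac{B}{4}$ ($H{\left(J,B \right)} = B \frac{1}{4} - 1 = \frac{B}{4} - 1 = -1 + \frac{B}{4}$)
$\left(D{\left(-6 \right)} + H{\left(-1,-1 \right)} \left(-3\right) 2 \cdot 1\right)^{2} = \left(\left(-6\right)^{2} + \left(-1 + \frac{1}{4} \left(-1\right)\right) \left(-3\right) 2 \cdot 1\right)^{2} = \left(36 + \left(-1 - \frac{1}{4}\right) \left(-3\right) 2 \cdot 1\right)^{2} = \left(36 + \left(- \frac{5}{4}\right) \left(-3\right) 2 \cdot 1\right)^{2} = \left(36 + \frac{15}{4} \cdot 2 \cdot 1\right)^{2} = \left(36 + \frac{15}{2} \cdot 1\right)^{2} = \left(36 + \frac{15}{2}\right)^{2} = \left(\frac{87}{2}\right)^{2} = \frac{7569}{4}$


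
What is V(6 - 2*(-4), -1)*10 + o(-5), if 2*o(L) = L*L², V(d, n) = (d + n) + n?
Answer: 115/2 ≈ 57.500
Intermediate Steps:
V(d, n) = d + 2*n
o(L) = L³/2 (o(L) = (L*L²)/2 = L³/2)
V(6 - 2*(-4), -1)*10 + o(-5) = ((6 - 2*(-4)) + 2*(-1))*10 + (½)*(-5)³ = ((6 + 8) - 2)*10 + (½)*(-125) = (14 - 2)*10 - 125/2 = 12*10 - 125/2 = 120 - 125/2 = 115/2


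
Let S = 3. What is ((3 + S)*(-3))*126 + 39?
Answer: -2229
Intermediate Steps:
((3 + S)*(-3))*126 + 39 = ((3 + 3)*(-3))*126 + 39 = (6*(-3))*126 + 39 = -18*126 + 39 = -2268 + 39 = -2229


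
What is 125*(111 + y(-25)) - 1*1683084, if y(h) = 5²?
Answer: -1666084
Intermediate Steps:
y(h) = 25
125*(111 + y(-25)) - 1*1683084 = 125*(111 + 25) - 1*1683084 = 125*136 - 1683084 = 17000 - 1683084 = -1666084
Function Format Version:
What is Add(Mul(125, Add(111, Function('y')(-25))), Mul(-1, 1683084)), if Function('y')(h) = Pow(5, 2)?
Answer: -1666084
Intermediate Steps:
Function('y')(h) = 25
Add(Mul(125, Add(111, Function('y')(-25))), Mul(-1, 1683084)) = Add(Mul(125, Add(111, 25)), Mul(-1, 1683084)) = Add(Mul(125, 136), -1683084) = Add(17000, -1683084) = -1666084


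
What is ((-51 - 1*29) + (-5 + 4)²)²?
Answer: 6241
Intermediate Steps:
((-51 - 1*29) + (-5 + 4)²)² = ((-51 - 29) + (-1)²)² = (-80 + 1)² = (-79)² = 6241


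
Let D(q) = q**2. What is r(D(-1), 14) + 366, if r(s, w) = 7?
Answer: 373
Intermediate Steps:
r(D(-1), 14) + 366 = 7 + 366 = 373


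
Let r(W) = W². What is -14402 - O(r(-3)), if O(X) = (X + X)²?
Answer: -14726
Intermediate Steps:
O(X) = 4*X² (O(X) = (2*X)² = 4*X²)
-14402 - O(r(-3)) = -14402 - 4*((-3)²)² = -14402 - 4*9² = -14402 - 4*81 = -14402 - 1*324 = -14402 - 324 = -14726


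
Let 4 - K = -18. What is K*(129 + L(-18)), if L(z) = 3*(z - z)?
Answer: 2838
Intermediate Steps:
K = 22 (K = 4 - 1*(-18) = 4 + 18 = 22)
L(z) = 0 (L(z) = 3*0 = 0)
K*(129 + L(-18)) = 22*(129 + 0) = 22*129 = 2838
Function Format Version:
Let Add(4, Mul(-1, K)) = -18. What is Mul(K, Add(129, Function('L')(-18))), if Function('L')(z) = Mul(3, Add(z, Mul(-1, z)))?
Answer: 2838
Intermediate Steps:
K = 22 (K = Add(4, Mul(-1, -18)) = Add(4, 18) = 22)
Function('L')(z) = 0 (Function('L')(z) = Mul(3, 0) = 0)
Mul(K, Add(129, Function('L')(-18))) = Mul(22, Add(129, 0)) = Mul(22, 129) = 2838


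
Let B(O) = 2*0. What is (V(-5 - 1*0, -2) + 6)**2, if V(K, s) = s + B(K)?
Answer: 16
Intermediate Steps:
B(O) = 0
V(K, s) = s (V(K, s) = s + 0 = s)
(V(-5 - 1*0, -2) + 6)**2 = (-2 + 6)**2 = 4**2 = 16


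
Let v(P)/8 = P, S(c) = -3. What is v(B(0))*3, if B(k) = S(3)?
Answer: -72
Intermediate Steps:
B(k) = -3
v(P) = 8*P
v(B(0))*3 = (8*(-3))*3 = -24*3 = -72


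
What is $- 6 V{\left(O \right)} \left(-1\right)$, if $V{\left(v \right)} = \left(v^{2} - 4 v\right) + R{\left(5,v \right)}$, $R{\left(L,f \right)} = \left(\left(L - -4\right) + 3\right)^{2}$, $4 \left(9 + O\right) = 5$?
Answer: $\frac{11283}{8} \approx 1410.4$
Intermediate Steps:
$O = - \frac{31}{4}$ ($O = -9 + \frac{1}{4} \cdot 5 = -9 + \frac{5}{4} = - \frac{31}{4} \approx -7.75$)
$R{\left(L,f \right)} = \left(7 + L\right)^{2}$ ($R{\left(L,f \right)} = \left(\left(L + 4\right) + 3\right)^{2} = \left(\left(4 + L\right) + 3\right)^{2} = \left(7 + L\right)^{2}$)
$V{\left(v \right)} = 144 + v^{2} - 4 v$ ($V{\left(v \right)} = \left(v^{2} - 4 v\right) + \left(7 + 5\right)^{2} = \left(v^{2} - 4 v\right) + 12^{2} = \left(v^{2} - 4 v\right) + 144 = 144 + v^{2} - 4 v$)
$- 6 V{\left(O \right)} \left(-1\right) = - 6 \left(144 + \left(- \frac{31}{4}\right)^{2} - -31\right) \left(-1\right) = - 6 \left(144 + \frac{961}{16} + 31\right) \left(-1\right) = \left(-6\right) \frac{3761}{16} \left(-1\right) = \left(- \frac{11283}{8}\right) \left(-1\right) = \frac{11283}{8}$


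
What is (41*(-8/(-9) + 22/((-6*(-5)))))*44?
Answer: 131692/45 ≈ 2926.5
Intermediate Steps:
(41*(-8/(-9) + 22/((-6*(-5)))))*44 = (41*(-8*(-1/9) + 22/30))*44 = (41*(8/9 + 22*(1/30)))*44 = (41*(8/9 + 11/15))*44 = (41*(73/45))*44 = (2993/45)*44 = 131692/45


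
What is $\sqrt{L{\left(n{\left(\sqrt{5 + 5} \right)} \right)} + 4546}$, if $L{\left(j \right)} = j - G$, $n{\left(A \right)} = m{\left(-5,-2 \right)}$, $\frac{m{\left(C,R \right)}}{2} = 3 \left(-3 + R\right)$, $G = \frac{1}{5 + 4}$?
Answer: $\frac{\sqrt{40643}}{3} \approx 67.2$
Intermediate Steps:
$G = \frac{1}{9} \approx 0.11111$
$m{\left(C,R \right)} = -18 + 6 R$ ($m{\left(C,R \right)} = 2 \cdot 3 \left(-3 + R\right) = 2 \left(-9 + 3 R\right) = -18 + 6 R$)
$n{\left(A \right)} = -30$ ($n{\left(A \right)} = -18 + 6 \left(-2\right) = -18 - 12 = -30$)
$L{\left(j \right)} = - \frac{1}{9} + j$ ($L{\left(j \right)} = j - \frac{1}{9} = - \frac{1}{9} + j$)
$\sqrt{L{\left(n{\left(\sqrt{5 + 5} \right)} \right)} + 4546} = \sqrt{\left(- \frac{1}{9} - 30\right) + 4546} = \sqrt{- \frac{271}{9} + 4546} = \sqrt{\frac{40643}{9}} = \frac{\sqrt{40643}}{3}$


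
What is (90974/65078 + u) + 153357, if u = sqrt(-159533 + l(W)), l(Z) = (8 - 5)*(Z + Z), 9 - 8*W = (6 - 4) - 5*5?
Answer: 383856070/2503 + I*sqrt(159509) ≈ 1.5336e+5 + 399.39*I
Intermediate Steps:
W = 4 (W = 9/8 - ((6 - 4) - 5*5)/8 = 9/8 - (2 - 25)/8 = 9/8 - 1/8*(-23) = 9/8 + 23/8 = 4)
l(Z) = 6*Z (l(Z) = 3*(2*Z) = 6*Z)
u = I*sqrt(159509) (u = sqrt(-159533 + 6*4) = sqrt(-159533 + 24) = sqrt(-159509) = I*sqrt(159509) ≈ 399.39*I)
(90974/65078 + u) + 153357 = (90974/65078 + I*sqrt(159509)) + 153357 = (90974*(1/65078) + I*sqrt(159509)) + 153357 = (3499/2503 + I*sqrt(159509)) + 153357 = 383856070/2503 + I*sqrt(159509)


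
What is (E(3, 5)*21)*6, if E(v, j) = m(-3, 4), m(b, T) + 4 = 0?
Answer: -504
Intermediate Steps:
m(b, T) = -4 (m(b, T) = -4 + 0 = -4)
E(v, j) = -4
(E(3, 5)*21)*6 = -4*21*6 = -84*6 = -504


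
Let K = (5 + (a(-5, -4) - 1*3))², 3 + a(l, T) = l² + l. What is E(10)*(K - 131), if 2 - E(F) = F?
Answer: -1840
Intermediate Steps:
a(l, T) = -3 + l + l² (a(l, T) = -3 + (l² + l) = -3 + (l + l²) = -3 + l + l²)
E(F) = 2 - F
K = 361 (K = (5 + ((-3 - 5 + (-5)²) - 1*3))² = (5 + ((-3 - 5 + 25) - 3))² = (5 + (17 - 3))² = (5 + 14)² = 19² = 361)
E(10)*(K - 131) = (2 - 1*10)*(361 - 131) = (2 - 10)*230 = -8*230 = -1840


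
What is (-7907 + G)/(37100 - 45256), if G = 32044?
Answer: -24137/8156 ≈ -2.9594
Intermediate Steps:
(-7907 + G)/(37100 - 45256) = (-7907 + 32044)/(37100 - 45256) = 24137/(-8156) = 24137*(-1/8156) = -24137/8156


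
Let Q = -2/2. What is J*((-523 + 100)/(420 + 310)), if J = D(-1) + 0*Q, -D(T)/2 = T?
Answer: -423/365 ≈ -1.1589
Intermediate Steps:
D(T) = -2*T
Q = -1 (Q = -2*½ = -1)
J = 2 (J = -2*(-1) + 0*(-1) = 2 + 0 = 2)
J*((-523 + 100)/(420 + 310)) = 2*((-523 + 100)/(420 + 310)) = 2*(-423/730) = -423/365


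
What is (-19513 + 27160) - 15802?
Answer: -8155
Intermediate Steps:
(-19513 + 27160) - 15802 = 7647 - 15802 = -8155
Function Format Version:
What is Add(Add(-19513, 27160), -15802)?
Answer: -8155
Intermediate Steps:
Add(Add(-19513, 27160), -15802) = Add(7647, -15802) = -8155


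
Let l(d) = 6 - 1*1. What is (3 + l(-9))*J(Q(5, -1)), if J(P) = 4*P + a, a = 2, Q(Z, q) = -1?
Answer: -16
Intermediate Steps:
l(d) = 5 (l(d) = 6 - 1 = 5)
J(P) = 2 + 4*P (J(P) = 4*P + 2 = 2 + 4*P)
(3 + l(-9))*J(Q(5, -1)) = (3 + 5)*(2 + 4*(-1)) = 8*(2 - 4) = 8*(-2) = -16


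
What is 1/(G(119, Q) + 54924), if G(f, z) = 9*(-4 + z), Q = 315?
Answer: 1/57723 ≈ 1.7324e-5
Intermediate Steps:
G(f, z) = -36 + 9*z
1/(G(119, Q) + 54924) = 1/((-36 + 9*315) + 54924) = 1/((-36 + 2835) + 54924) = 1/(2799 + 54924) = 1/57723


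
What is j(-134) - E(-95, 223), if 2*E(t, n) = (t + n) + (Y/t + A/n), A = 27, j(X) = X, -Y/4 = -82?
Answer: -8318681/42370 ≈ -196.33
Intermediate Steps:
Y = 328 (Y = -4*(-82) = 328)
E(t, n) = n/2 + t/2 + 164/t + 27/(2*n) (E(t, n) = ((t + n) + (328/t + 27/n))/2 = ((n + t) + (27/n + 328/t))/2 = (n + t + 27/n + 328/t)/2 = n/2 + t/2 + 164/t + 27/(2*n))
j(-134) - E(-95, 223) = -134 - ((1/2)*223 + (1/2)*(-95) + 164/(-95) + (27/2)/223) = -134 - (223/2 - 95/2 + 164*(-1/95) + (27/2)*(1/223)) = -134 - (223/2 - 95/2 - 164/95 + 27/446) = -134 - 1*2641101/42370 = -134 - 2641101/42370 = -8318681/42370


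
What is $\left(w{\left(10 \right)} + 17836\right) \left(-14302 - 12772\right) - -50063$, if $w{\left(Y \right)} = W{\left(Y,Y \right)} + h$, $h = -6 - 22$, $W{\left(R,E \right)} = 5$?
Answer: $-482219099$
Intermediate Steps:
$h = -28$
$w{\left(Y \right)} = -23$ ($w{\left(Y \right)} = 5 - 28 = -23$)
$\left(w{\left(10 \right)} + 17836\right) \left(-14302 - 12772\right) - -50063 = \left(-23 + 17836\right) \left(-14302 - 12772\right) - -50063 = 17813 \left(-27074\right) + 50063 = -482269162 + 50063 = -482219099$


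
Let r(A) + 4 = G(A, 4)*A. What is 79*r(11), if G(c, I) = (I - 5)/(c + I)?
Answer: -5609/15 ≈ -373.93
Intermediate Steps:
G(c, I) = (-5 + I)/(I + c)
r(A) = -4 - A/(4 + A) (r(A) = -4 + ((-5 + 4)/(4 + A))*A = -4 + (-1/(4 + A))*A = -4 - A/(4 + A))
79*r(11) = 79*((-16 - 5*11)/(4 + 11)) = 79*((-16 - 55)/15) = 79*((1/15)*(-71)) = 79*(-71/15) = -5609/15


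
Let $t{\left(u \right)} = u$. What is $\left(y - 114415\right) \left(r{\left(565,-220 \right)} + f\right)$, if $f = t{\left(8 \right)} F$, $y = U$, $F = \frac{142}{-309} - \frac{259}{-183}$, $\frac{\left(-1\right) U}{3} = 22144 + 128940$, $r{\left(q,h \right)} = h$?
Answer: $\frac{757392664740}{6283} \approx 1.2055 \cdot 10^{8}$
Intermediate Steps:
$U = -453252$ ($U = - 3 \left(22144 + 128940\right) = \left(-3\right) 151084 = -453252$)
$F = \frac{6005}{6283}$ ($F = 142 \left(- \frac{1}{309}\right) - - \frac{259}{183} = - \frac{142}{309} + \frac{259}{183} = \frac{6005}{6283} \approx 0.95575$)
$y = -453252$
$f = \frac{48040}{6283}$ ($f = 8 \cdot \frac{6005}{6283} = \frac{48040}{6283} \approx 7.646$)
$\left(y - 114415\right) \left(r{\left(565,-220 \right)} + f\right) = \left(-453252 - 114415\right) \left(-220 + \frac{48040}{6283}\right) = \left(-567667\right) \left(- \frac{1334220}{6283}\right) = \frac{757392664740}{6283}$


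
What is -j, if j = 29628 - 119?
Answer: -29509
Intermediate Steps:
j = 29509
-j = -1*29509 = -29509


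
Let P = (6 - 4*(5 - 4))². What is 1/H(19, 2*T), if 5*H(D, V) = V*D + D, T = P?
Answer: 5/171 ≈ 0.029240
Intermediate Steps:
P = 4 (P = (6 - 4*1)² = (6 - 4)² = 2² = 4)
T = 4
H(D, V) = D/5 + D*V/5 (H(D, V) = (V*D + D)/5 = (D*V + D)/5 = (D + D*V)/5 = D/5 + D*V/5)
1/H(19, 2*T) = 1/((⅕)*19*(1 + 2*4)) = 1/((⅕)*19*(1 + 8)) = 1/((⅕)*19*9) = 1/(171/5) = 5/171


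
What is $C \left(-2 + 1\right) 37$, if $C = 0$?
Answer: $0$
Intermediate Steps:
$C \left(-2 + 1\right) 37 = 0 \left(-2 + 1\right) 37 = 0 \left(-1\right) 37 = 0 \cdot 37 = 0$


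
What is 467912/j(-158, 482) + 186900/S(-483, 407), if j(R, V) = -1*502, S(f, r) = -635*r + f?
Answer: -15156167767/16247732 ≈ -932.82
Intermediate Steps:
S(f, r) = f - 635*r
j(R, V) = -502
467912/j(-158, 482) + 186900/S(-483, 407) = 467912/(-502) + 186900/(-483 - 635*407) = 467912*(-1/502) + 186900/(-483 - 258445) = -233956/251 + 186900/(-258928) = -233956/251 + 186900*(-1/258928) = -233956/251 - 46725/64732 = -15156167767/16247732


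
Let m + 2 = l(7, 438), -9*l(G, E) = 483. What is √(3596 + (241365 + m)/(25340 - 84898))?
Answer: 8*√447932769879/89337 ≈ 59.933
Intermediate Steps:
l(G, E) = -161/3 (l(G, E) = -⅑*483 = -161/3)
m = -167/3 (m = -2 - 161/3 = -167/3 ≈ -55.667)
√(3596 + (241365 + m)/(25340 - 84898)) = √(3596 + (241365 - 167/3)/(25340 - 84898)) = √(3596 + (723928/3)/(-59558)) = √(3596 + (723928/3)*(-1/59558)) = √(3596 - 361964/89337) = √(320893888/89337) = 8*√447932769879/89337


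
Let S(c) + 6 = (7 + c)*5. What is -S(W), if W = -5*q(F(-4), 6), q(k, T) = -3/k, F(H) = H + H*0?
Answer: -41/4 ≈ -10.250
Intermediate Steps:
F(H) = H (F(H) = H + 0 = H)
W = -15/4 (W = -(-15)/(-4) = -(-15)*(-1)/4 = -5*¾ = -15/4 ≈ -3.7500)
S(c) = 29 + 5*c (S(c) = -6 + (7 + c)*5 = -6 + (35 + 5*c) = 29 + 5*c)
-S(W) = -(29 + 5*(-15/4)) = -(29 - 75/4) = -1*41/4 = -41/4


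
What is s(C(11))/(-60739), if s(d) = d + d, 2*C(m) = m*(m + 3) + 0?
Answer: -22/8677 ≈ -0.0025354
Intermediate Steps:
C(m) = m*(3 + m)/2 (C(m) = (m*(m + 3) + 0)/2 = (m*(3 + m) + 0)/2 = (m*(3 + m))/2 = m*(3 + m)/2)
s(d) = 2*d
s(C(11))/(-60739) = (2*((1/2)*11*(3 + 11)))/(-60739) = (2*((1/2)*11*14))*(-1/60739) = (2*77)*(-1/60739) = 154*(-1/60739) = -22/8677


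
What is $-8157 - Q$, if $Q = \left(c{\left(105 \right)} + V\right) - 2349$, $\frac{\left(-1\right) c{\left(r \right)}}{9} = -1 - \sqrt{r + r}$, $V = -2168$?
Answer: $-3649 - 9 \sqrt{210} \approx -3779.4$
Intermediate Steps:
$c{\left(r \right)} = 9 + 9 \sqrt{2} \sqrt{r}$ ($c{\left(r \right)} = - 9 \left(-1 - \sqrt{r + r}\right) = - 9 \left(-1 - \sqrt{2 r}\right) = - 9 \left(-1 - \sqrt{2} \sqrt{r}\right) = 9 + 9 \sqrt{2} \sqrt{r}$)
$Q = -4508 + 9 \sqrt{210}$ ($Q = \left(\left(9 + 9 \sqrt{2} \sqrt{105}\right) - 2168\right) - 2349 = \left(\left(9 + 9 \sqrt{210}\right) - 2168\right) - 2349 = \left(-2159 + 9 \sqrt{210}\right) - 2349 = -4508 + 9 \sqrt{210} \approx -4377.6$)
$-8157 - Q = -8157 - \left(-4508 + 9 \sqrt{210}\right) = -8157 + \left(4508 - 9 \sqrt{210}\right) = -3649 - 9 \sqrt{210}$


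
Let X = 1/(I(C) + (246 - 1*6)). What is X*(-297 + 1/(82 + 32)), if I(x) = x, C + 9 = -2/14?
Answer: -236999/184224 ≈ -1.2865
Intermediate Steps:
C = -64/7 (C = -9 - 2/14 = -9 - 2*1/14 = -9 - ⅐ = -64/7 ≈ -9.1429)
X = 7/1616 (X = 1/(-64/7 + (246 - 1*6)) = 1/(-64/7 + (246 - 6)) = 1/(-64/7 + 240) = 1/(1616/7) = 7/1616 ≈ 0.0043317)
X*(-297 + 1/(82 + 32)) = 7*(-297 + 1/(82 + 32))/1616 = 7*(-297 + 1/114)/1616 = (7/1616)*(-33857/114) = -236999/184224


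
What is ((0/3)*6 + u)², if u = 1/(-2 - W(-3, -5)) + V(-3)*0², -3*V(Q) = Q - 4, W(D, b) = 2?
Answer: 1/16 ≈ 0.062500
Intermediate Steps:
V(Q) = 4/3 - Q/3 (V(Q) = -(Q - 4)/3 = -(-4 + Q)/3 = 4/3 - Q/3)
u = -¼ (u = 1/(-2 - 1*2) + (4/3 - ⅓*(-3))*0² = 1/(-2 - 2) + (4/3 + 1)*0 = 1/(-4) + (7/3)*0 = -¼ + 0 = -¼ ≈ -0.25000)
((0/3)*6 + u)² = ((0/3)*6 - ¼)² = (((⅓)*0)*6 - ¼)² = (0*6 - ¼)² = (0 - ¼)² = (-¼)² = 1/16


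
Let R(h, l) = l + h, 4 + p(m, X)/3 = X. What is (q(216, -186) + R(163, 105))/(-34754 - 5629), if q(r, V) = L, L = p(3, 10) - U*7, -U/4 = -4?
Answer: -58/13461 ≈ -0.0043087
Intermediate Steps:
U = 16 (U = -4*(-4) = 16)
p(m, X) = -12 + 3*X
R(h, l) = h + l
L = -94 (L = (-12 + 3*10) - 16*7 = (-12 + 30) - 1*112 = 18 - 112 = -94)
q(r, V) = -94
(q(216, -186) + R(163, 105))/(-34754 - 5629) = (-94 + (163 + 105))/(-34754 - 5629) = (-94 + 268)/(-40383) = 174*(-1/40383) = -58/13461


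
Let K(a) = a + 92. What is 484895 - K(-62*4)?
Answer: 485051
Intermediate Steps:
K(a) = 92 + a
484895 - K(-62*4) = 484895 - (92 - 62*4) = 484895 - (92 - 248) = 484895 - 1*(-156) = 484895 + 156 = 485051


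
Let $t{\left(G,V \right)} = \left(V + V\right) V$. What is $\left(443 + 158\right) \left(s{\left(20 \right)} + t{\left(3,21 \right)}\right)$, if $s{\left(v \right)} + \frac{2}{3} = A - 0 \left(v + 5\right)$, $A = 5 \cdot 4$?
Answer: $\frac{1625104}{3} \approx 5.417 \cdot 10^{5}$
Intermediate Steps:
$A = 20$
$t{\left(G,V \right)} = 2 V^{2}$ ($t{\left(G,V \right)} = 2 V V = 2 V^{2}$)
$s{\left(v \right)} = \frac{58}{3}$ ($s{\left(v \right)} = - \frac{2}{3} - \left(-20 + 0 \left(v + 5\right)\right) = - \frac{2}{3} - \left(-20 + 0 \left(5 + v\right)\right) = - \frac{2}{3} + \left(20 - 0\right) = - \frac{2}{3} + \left(20 + 0\right) = - \frac{2}{3} + 20 = \frac{58}{3}$)
$\left(443 + 158\right) \left(s{\left(20 \right)} + t{\left(3,21 \right)}\right) = \left(443 + 158\right) \left(\frac{58}{3} + 2 \cdot 21^{2}\right) = 601 \left(\frac{58}{3} + 2 \cdot 441\right) = 601 \left(\frac{58}{3} + 882\right) = 601 \cdot \frac{2704}{3} = \frac{1625104}{3}$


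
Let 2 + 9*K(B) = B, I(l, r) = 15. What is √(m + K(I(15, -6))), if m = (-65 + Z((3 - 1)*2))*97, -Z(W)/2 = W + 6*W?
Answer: 2*I*√26405/3 ≈ 108.33*I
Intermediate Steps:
K(B) = -2/9 + B/9
Z(W) = -14*W (Z(W) = -2*(W + 6*W) = -14*W)
m = -11737 (m = (-65 - 14*(3 - 1)*2)*97 = (-65 - 28*2)*97 = (-65 - 14*4)*97 = (-65 - 56)*97 = -121*97 = -11737)
√(m + K(I(15, -6))) = √(-11737 + (-2/9 + (⅑)*15)) = √(-11737 + (-2/9 + 5/3)) = √(-11737 + 13/9) = √(-105620/9) = 2*I*√26405/3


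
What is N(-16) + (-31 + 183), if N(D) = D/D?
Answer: 153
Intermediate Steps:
N(D) = 1
N(-16) + (-31 + 183) = 1 + (-31 + 183) = 1 + 152 = 153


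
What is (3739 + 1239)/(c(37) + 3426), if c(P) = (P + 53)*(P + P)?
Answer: 2489/5043 ≈ 0.49356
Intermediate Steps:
c(P) = 2*P*(53 + P) (c(P) = (53 + P)*(2*P) = 2*P*(53 + P))
(3739 + 1239)/(c(37) + 3426) = (3739 + 1239)/(2*37*(53 + 37) + 3426) = 4978/(2*37*90 + 3426) = 4978/(6660 + 3426) = 4978/10086 = 4978*(1/10086) = 2489/5043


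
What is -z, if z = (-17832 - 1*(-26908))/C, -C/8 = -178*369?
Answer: -2269/131364 ≈ -0.017273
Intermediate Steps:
C = 525456 (C = -(-1424)*369 = -8*(-65682) = 525456)
z = 2269/131364 (z = (-17832 - 1*(-26908))/525456 = (-17832 + 26908)*(1/525456) = 9076*(1/525456) = 2269/131364 ≈ 0.017273)
-z = -1*2269/131364 = -2269/131364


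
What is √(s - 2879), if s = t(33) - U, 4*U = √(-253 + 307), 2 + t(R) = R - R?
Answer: √(-11524 - 3*√6)/2 ≈ 53.692*I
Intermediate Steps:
t(R) = -2 (t(R) = -2 + (R - R) = -2 + 0 = -2)
U = 3*√6/4 (U = √(-253 + 307)/4 = √54/4 = (3*√6)/4 = 3*√6/4 ≈ 1.8371)
s = -2 - 3*√6/4 ≈ -3.8371
√(s - 2879) = √((-2 - 3*√6/4) - 2879) = √(-2881 - 3*√6/4)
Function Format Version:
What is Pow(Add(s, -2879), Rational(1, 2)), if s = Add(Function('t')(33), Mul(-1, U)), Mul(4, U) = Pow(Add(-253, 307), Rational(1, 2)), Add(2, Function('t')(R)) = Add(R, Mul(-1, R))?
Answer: Mul(Rational(1, 2), Pow(Add(-11524, Mul(-3, Pow(6, Rational(1, 2)))), Rational(1, 2))) ≈ Mul(53.692, I)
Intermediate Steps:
Function('t')(R) = -2 (Function('t')(R) = Add(-2, Add(R, Mul(-1, R))) = Add(-2, 0) = -2)
U = Mul(Rational(3, 4), Pow(6, Rational(1, 2))) (U = Mul(Rational(1, 4), Pow(Add(-253, 307), Rational(1, 2))) = Mul(Rational(1, 4), Pow(54, Rational(1, 2))) = Mul(Rational(1, 4), Mul(3, Pow(6, Rational(1, 2)))) = Mul(Rational(3, 4), Pow(6, Rational(1, 2))) ≈ 1.8371)
s = Add(-2, Mul(Rational(-3, 4), Pow(6, Rational(1, 2)))) (s = Add(-2, Mul(-1, Mul(Rational(3, 4), Pow(6, Rational(1, 2))))) = Add(-2, Mul(Rational(-3, 4), Pow(6, Rational(1, 2)))) ≈ -3.8371)
Pow(Add(s, -2879), Rational(1, 2)) = Pow(Add(Add(-2, Mul(Rational(-3, 4), Pow(6, Rational(1, 2)))), -2879), Rational(1, 2)) = Pow(Add(-2881, Mul(Rational(-3, 4), Pow(6, Rational(1, 2)))), Rational(1, 2))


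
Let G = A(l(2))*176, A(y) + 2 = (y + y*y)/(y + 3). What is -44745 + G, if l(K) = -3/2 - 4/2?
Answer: -48177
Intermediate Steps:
l(K) = -7/2 (l(K) = -3*½ - 4*½ = -3/2 - 2 = -7/2)
A(y) = -2 + (y + y²)/(3 + y) (A(y) = -2 + (y + y*y)/(y + 3) = -2 + (y + y²)/(3 + y))
G = -3432 (G = ((-6 + (-7/2)² - 1*(-7/2))/(3 - 7/2))*176 = ((-6 + 49/4 + 7/2)/(-½))*176 = -2*39/4*176 = -39/2*176 = -3432)
-44745 + G = -44745 - 3432 = -48177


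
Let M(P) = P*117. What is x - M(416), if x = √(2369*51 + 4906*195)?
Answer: -48672 + 3*√119721 ≈ -47634.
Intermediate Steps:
M(P) = 117*P
x = 3*√119721 (x = √(120819 + 956670) = √1077489 = 3*√119721 ≈ 1038.0)
x - M(416) = 3*√119721 - 117*416 = 3*√119721 - 1*48672 = 3*√119721 - 48672 = -48672 + 3*√119721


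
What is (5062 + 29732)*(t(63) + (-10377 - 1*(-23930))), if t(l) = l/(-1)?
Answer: 469371060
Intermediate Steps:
t(l) = -l (t(l) = l*(-1) = -l)
(5062 + 29732)*(t(63) + (-10377 - 1*(-23930))) = (5062 + 29732)*(-1*63 + (-10377 - 1*(-23930))) = 34794*(-63 + (-10377 + 23930)) = 34794*(-63 + 13553) = 34794*13490 = 469371060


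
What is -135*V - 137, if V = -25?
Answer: 3238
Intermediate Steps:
-135*V - 137 = -135*(-25) - 137 = 3375 - 137 = 3238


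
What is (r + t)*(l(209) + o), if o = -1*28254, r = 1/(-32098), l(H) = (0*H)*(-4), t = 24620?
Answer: -11163900726393/16049 ≈ -6.9561e+8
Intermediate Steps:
l(H) = 0 (l(H) = 0*(-4) = 0)
r = -1/32098 ≈ -3.1155e-5
o = -28254
(r + t)*(l(209) + o) = (-1/32098 + 24620)*(0 - 28254) = (790252759/32098)*(-28254) = -11163900726393/16049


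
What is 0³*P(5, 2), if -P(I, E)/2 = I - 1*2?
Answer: 0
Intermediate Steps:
P(I, E) = 4 - 2*I (P(I, E) = -2*(I - 1*2) = -2*(I - 2) = -2*(-2 + I) = 4 - 2*I)
0³*P(5, 2) = 0³*(4 - 2*5) = 0*(4 - 10) = 0*(-6) = 0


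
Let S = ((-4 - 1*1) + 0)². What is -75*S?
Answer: -1875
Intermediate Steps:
S = 25 (S = ((-4 - 1) + 0)² = (-5 + 0)² = (-5)² = 25)
-75*S = -75*25 = -1875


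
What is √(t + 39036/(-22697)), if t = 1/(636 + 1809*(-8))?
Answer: I*√42404615784027939/157017846 ≈ 1.3115*I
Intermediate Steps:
t = -1/13836 (t = 1/(636 - 14472) = 1/(-13836) = -1/13836 ≈ -7.2275e-5)
√(t + 39036/(-22697)) = √(-1/13836 + 39036/(-22697)) = √(-1/13836 + 39036*(-1/22697)) = √(-1/13836 - 39036/22697) = √(-540124793/314035692) = I*√42404615784027939/157017846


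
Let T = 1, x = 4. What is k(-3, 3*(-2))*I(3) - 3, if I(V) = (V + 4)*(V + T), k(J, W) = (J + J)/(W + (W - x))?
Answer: 15/2 ≈ 7.5000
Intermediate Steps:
k(J, W) = 2*J/(-4 + 2*W) (k(J, W) = (J + J)/(W + (W - 1*4)) = (2*J)/(W + (W - 4)) = (2*J)/(W + (-4 + W)) = (2*J)/(-4 + 2*W) = 2*J/(-4 + 2*W))
I(V) = (1 + V)*(4 + V) (I(V) = (V + 4)*(V + 1) = (4 + V)*(1 + V) = (1 + V)*(4 + V))
k(-3, 3*(-2))*I(3) - 3 = (-3/(-2 + 3*(-2)))*(4 + 3² + 5*3) - 3 = (-3/(-2 - 6))*(4 + 9 + 15) - 3 = -3/(-8)*28 - 3 = -3*(-⅛)*28 - 3 = (3/8)*28 - 3 = 21/2 - 3 = 15/2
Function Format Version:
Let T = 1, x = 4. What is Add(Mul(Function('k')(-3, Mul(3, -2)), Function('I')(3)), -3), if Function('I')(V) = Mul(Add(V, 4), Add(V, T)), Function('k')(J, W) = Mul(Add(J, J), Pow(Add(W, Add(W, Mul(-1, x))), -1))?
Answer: Rational(15, 2) ≈ 7.5000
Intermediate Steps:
Function('k')(J, W) = Mul(2, J, Pow(Add(-4, Mul(2, W)), -1)) (Function('k')(J, W) = Mul(Add(J, J), Pow(Add(W, Add(W, Mul(-1, 4))), -1)) = Mul(Mul(2, J), Pow(Add(W, Add(W, -4)), -1)) = Mul(Mul(2, J), Pow(Add(W, Add(-4, W)), -1)) = Mul(Mul(2, J), Pow(Add(-4, Mul(2, W)), -1)) = Mul(2, J, Pow(Add(-4, Mul(2, W)), -1)))
Function('I')(V) = Mul(Add(1, V), Add(4, V)) (Function('I')(V) = Mul(Add(V, 4), Add(V, 1)) = Mul(Add(4, V), Add(1, V)) = Mul(Add(1, V), Add(4, V)))
Add(Mul(Function('k')(-3, Mul(3, -2)), Function('I')(3)), -3) = Add(Mul(Mul(-3, Pow(Add(-2, Mul(3, -2)), -1)), Add(4, Pow(3, 2), Mul(5, 3))), -3) = Add(Mul(Mul(-3, Pow(Add(-2, -6), -1)), Add(4, 9, 15)), -3) = Add(Mul(Mul(-3, Pow(-8, -1)), 28), -3) = Add(Mul(Mul(-3, Rational(-1, 8)), 28), -3) = Add(Mul(Rational(3, 8), 28), -3) = Add(Rational(21, 2), -3) = Rational(15, 2)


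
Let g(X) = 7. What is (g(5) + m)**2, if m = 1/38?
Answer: 71289/1444 ≈ 49.369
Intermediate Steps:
m = 1/38 ≈ 0.026316
(g(5) + m)**2 = (7 + 1/38)**2 = (267/38)**2 = 71289/1444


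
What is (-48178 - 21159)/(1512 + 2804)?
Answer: -69337/4316 ≈ -16.065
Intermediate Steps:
(-48178 - 21159)/(1512 + 2804) = -69337/4316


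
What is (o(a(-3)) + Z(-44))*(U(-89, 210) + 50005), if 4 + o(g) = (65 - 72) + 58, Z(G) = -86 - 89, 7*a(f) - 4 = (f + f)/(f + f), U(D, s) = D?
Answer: -6389248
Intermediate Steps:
a(f) = 5/7 (a(f) = 4/7 + ((f + f)/(f + f))/7 = 4/7 + ((2*f)/((2*f)))/7 = 4/7 + ((2*f)*(1/(2*f)))/7 = 4/7 + (⅐)*1 = 4/7 + ⅐ = 5/7)
Z(G) = -175
o(g) = 47 (o(g) = -4 + ((65 - 72) + 58) = -4 + (-7 + 58) = -4 + 51 = 47)
(o(a(-3)) + Z(-44))*(U(-89, 210) + 50005) = (47 - 175)*(-89 + 50005) = -128*49916 = -6389248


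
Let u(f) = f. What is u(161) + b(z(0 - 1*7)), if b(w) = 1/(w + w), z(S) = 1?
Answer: 323/2 ≈ 161.50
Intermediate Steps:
b(w) = 1/(2*w)
u(161) + b(z(0 - 1*7)) = 161 + (½)/1 = 161 + (½)*1 = 161 + ½ = 323/2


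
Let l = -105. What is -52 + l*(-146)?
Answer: 15278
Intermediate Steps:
-52 + l*(-146) = -52 - 105*(-146) = -52 + 15330 = 15278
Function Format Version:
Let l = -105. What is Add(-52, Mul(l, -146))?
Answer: 15278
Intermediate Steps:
Add(-52, Mul(l, -146)) = Add(-52, Mul(-105, -146)) = Add(-52, 15330) = 15278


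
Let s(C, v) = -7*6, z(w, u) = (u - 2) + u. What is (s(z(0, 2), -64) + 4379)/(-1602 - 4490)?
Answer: -4337/6092 ≈ -0.71192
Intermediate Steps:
z(w, u) = -2 + 2*u (z(w, u) = (-2 + u) + u = -2 + 2*u)
s(C, v) = -42
(s(z(0, 2), -64) + 4379)/(-1602 - 4490) = (-42 + 4379)/(-1602 - 4490) = 4337/(-6092) = 4337*(-1/6092) = -4337/6092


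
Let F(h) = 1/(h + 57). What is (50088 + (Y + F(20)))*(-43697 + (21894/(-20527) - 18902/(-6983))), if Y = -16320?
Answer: -1480493107002988675/1003380287 ≈ -1.4755e+9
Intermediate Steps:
F(h) = 1/(57 + h)
(50088 + (Y + F(20)))*(-43697 + (21894/(-20527) - 18902/(-6983))) = (50088 + (-16320 + 1/(57 + 20)))*(-43697 + (21894/(-20527) - 18902/(-6983))) = (50088 + (-16320 + 1/77))*(-43697 + (21894*(-1/20527) - 18902*(-1/6983))) = (50088 + (-16320 + 1/77))*(-43697 + (-21894/20527 + 18902/6983)) = (50088 - 1256639/77)*(-43697 + 235115552/143340041) = (2600137/77)*(-6263294656025/143340041) = -1480493107002988675/1003380287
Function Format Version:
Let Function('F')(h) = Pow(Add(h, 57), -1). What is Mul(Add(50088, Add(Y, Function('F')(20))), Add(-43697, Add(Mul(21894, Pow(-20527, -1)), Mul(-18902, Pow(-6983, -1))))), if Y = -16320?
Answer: Rational(-1480493107002988675, 1003380287) ≈ -1.4755e+9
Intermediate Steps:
Function('F')(h) = Pow(Add(57, h), -1)
Mul(Add(50088, Add(Y, Function('F')(20))), Add(-43697, Add(Mul(21894, Pow(-20527, -1)), Mul(-18902, Pow(-6983, -1))))) = Mul(Add(50088, Add(-16320, Pow(Add(57, 20), -1))), Add(-43697, Add(Mul(21894, Pow(-20527, -1)), Mul(-18902, Pow(-6983, -1))))) = Mul(Add(50088, Add(-16320, Pow(77, -1))), Add(-43697, Add(Mul(21894, Rational(-1, 20527)), Mul(-18902, Rational(-1, 6983))))) = Mul(Add(50088, Add(-16320, Rational(1, 77))), Add(-43697, Add(Rational(-21894, 20527), Rational(18902, 6983)))) = Mul(Add(50088, Rational(-1256639, 77)), Add(-43697, Rational(235115552, 143340041))) = Mul(Rational(2600137, 77), Rational(-6263294656025, 143340041)) = Rational(-1480493107002988675, 1003380287)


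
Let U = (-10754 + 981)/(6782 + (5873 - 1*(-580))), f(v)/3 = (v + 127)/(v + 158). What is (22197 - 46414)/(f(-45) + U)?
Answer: -36217855435/2151461 ≈ -16834.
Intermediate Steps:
f(v) = 3*(127 + v)/(158 + v) (f(v) = 3*((v + 127)/(v + 158)) = 3*((127 + v)/(158 + v)) = 3*(127 + v)/(158 + v))
U = -9773/13235 (U = -9773/(6782 + (5873 + 580)) = -9773/(6782 + 6453) = -9773/13235 ≈ -0.73842)
(22197 - 46414)/(f(-45) + U) = (22197 - 46414)/(3*(127 - 45)/(158 - 45) - 9773/13235) = -24217/(3*82/113 - 9773/13235) = -24217/(3*(1/113)*82 - 9773/13235) = -24217/(246/113 - 9773/13235) = -24217/2151461/1495555 = -24217*1495555/2151461 = -36217855435/2151461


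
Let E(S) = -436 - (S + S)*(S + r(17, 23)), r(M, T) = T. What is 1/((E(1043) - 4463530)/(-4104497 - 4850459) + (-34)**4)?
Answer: 4477478/5983418384429 ≈ 7.4831e-7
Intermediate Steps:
E(S) = -436 - 2*S*(23 + S) (E(S) = -436 - (S + S)*(S + 23) = -436 - 2*S*(23 + S))
1/((E(1043) - 4463530)/(-4104497 - 4850459) + (-34)**4) = 1/(((-436 - 46*1043 - 2*1043**2) - 4463530)/(-4104497 - 4850459) + (-34)**4) = 1/(((-436 - 47978 - 2*1087849) - 4463530)/(-8954956) + 1336336) = 1/(((-436 - 47978 - 2175698) - 4463530)*(-1/8954956) + 1336336) = 1/((-2224112 - 4463530)*(-1/8954956) + 1336336) = 1/(-6687642*(-1/8954956) + 1336336) = 1/(3343821/4477478 + 1336336) = 1/(5983418384429/4477478) = 4477478/5983418384429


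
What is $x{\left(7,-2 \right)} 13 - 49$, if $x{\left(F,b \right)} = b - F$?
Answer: $-166$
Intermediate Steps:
$x{\left(7,-2 \right)} 13 - 49 = \left(-2 - 7\right) 13 - 49 = \left(-9\right) 13 - 49 = -117 - 49 = -166$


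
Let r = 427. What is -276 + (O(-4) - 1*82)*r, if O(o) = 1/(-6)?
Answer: -212167/6 ≈ -35361.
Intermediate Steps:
O(o) = -1/6 (O(o) = 1*(-1/6) = -1/6)
-276 + (O(-4) - 1*82)*r = -276 + (-1/6 - 1*82)*427 = -276 + (-1/6 - 82)*427 = -276 - 493/6*427 = -276 - 210511/6 = -212167/6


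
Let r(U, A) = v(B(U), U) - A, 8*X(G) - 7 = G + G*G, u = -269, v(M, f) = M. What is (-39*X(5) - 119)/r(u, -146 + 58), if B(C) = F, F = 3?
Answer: -2395/728 ≈ -3.2898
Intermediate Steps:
B(C) = 3
X(G) = 7/8 + G/8 + G**2/8 (X(G) = 7/8 + (G + G*G)/8 = 7/8 + (G + G**2)/8 = 7/8 + (G/8 + G**2/8) = 7/8 + G/8 + G**2/8)
r(U, A) = 3 - A
(-39*X(5) - 119)/r(u, -146 + 58) = (-39*(7/8 + (1/8)*5 + (1/8)*5**2) - 119)/(3 - (-146 + 58)) = (-39*(7/8 + 5/8 + (1/8)*25) - 119)/(3 - 1*(-88)) = (-39*(7/8 + 5/8 + 25/8) - 119)/(3 + 88) = (-39*37/8 - 119)/91 = (-1443/8 - 119)*(1/91) = -2395/8*1/91 = -2395/728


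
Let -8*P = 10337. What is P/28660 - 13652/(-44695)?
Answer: 533623669/2049533920 ≈ 0.26036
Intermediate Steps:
P = -10337/8 (P = -⅛*10337 = -10337/8 ≈ -1292.1)
P/28660 - 13652/(-44695) = -10337/8/28660 - 13652/(-44695) = -10337/8*1/28660 - 13652*(-1/44695) = -10337/229280 + 13652/44695 = 533623669/2049533920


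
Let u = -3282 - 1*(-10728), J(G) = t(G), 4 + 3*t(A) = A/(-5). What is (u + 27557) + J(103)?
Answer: 174974/5 ≈ 34995.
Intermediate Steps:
t(A) = -4/3 - A/15 (t(A) = -4/3 + (A/(-5))/3 = -4/3 + (A*(-⅕))/3 = -4/3 + (-A/5)/3 = -4/3 - A/15)
J(G) = -4/3 - G/15
u = 7446 (u = -3282 + 10728 = 7446)
(u + 27557) + J(103) = (7446 + 27557) + (-4/3 - 1/15*103) = 35003 + (-4/3 - 103/15) = 35003 - 41/5 = 174974/5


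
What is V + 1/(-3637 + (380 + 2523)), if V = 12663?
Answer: 9294641/734 ≈ 12663.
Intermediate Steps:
V + 1/(-3637 + (380 + 2523)) = 12663 + 1/(-3637 + (380 + 2523)) = 12663 + 1/(-3637 + 2903) = 12663 + 1/(-734) = 12663 - 1/734 = 9294641/734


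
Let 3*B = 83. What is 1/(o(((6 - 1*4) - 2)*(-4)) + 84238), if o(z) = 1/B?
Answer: 83/6991757 ≈ 1.1871e-5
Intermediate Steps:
B = 83/3 (B = (1/3)*83 = 83/3 ≈ 27.667)
o(z) = 3/83 (o(z) = 1/(83/3) = 3/83)
1/(o(((6 - 1*4) - 2)*(-4)) + 84238) = 1/(3/83 + 84238) = 1/(6991757/83) = 83/6991757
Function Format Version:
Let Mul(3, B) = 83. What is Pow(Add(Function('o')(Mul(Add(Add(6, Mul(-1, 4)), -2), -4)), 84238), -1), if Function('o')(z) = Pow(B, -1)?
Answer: Rational(83, 6991757) ≈ 1.1871e-5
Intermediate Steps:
B = Rational(83, 3) (B = Mul(Rational(1, 3), 83) = Rational(83, 3) ≈ 27.667)
Function('o')(z) = Rational(3, 83) (Function('o')(z) = Pow(Rational(83, 3), -1) = Rational(3, 83))
Pow(Add(Function('o')(Mul(Add(Add(6, Mul(-1, 4)), -2), -4)), 84238), -1) = Pow(Add(Rational(3, 83), 84238), -1) = Pow(Rational(6991757, 83), -1) = Rational(83, 6991757)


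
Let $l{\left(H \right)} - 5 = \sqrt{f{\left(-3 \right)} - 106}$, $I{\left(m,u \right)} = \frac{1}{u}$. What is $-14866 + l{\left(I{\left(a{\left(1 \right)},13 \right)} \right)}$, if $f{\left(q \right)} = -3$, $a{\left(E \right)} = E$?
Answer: $-14861 + i \sqrt{109} \approx -14861.0 + 10.44 i$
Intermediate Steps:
$l{\left(H \right)} = 5 + i \sqrt{109}$ ($l{\left(H \right)} = 5 + \sqrt{-3 - 106} = 5 + \sqrt{-109} = 5 + i \sqrt{109}$)
$-14866 + l{\left(I{\left(a{\left(1 \right)},13 \right)} \right)} = -14866 + \left(5 + i \sqrt{109}\right) = -14861 + i \sqrt{109}$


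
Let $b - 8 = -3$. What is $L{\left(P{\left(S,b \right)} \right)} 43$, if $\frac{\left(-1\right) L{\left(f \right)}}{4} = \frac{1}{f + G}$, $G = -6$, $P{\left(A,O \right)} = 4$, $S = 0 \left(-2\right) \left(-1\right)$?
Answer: $86$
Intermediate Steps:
$b = 5$ ($b = 8 - 3 = 5$)
$S = 0$ ($S = 0 \left(-1\right) = 0$)
$L{\left(f \right)} = - \frac{4}{-6 + f}$ ($L{\left(f \right)} = - \frac{4}{f - 6} = - \frac{4}{-6 + f}$)
$L{\left(P{\left(S,b \right)} \right)} 43 = - \frac{4}{-6 + 4} \cdot 43 = - \frac{4}{-2} \cdot 43 = \left(-4\right) \left(- \frac{1}{2}\right) 43 = 2 \cdot 43 = 86$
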